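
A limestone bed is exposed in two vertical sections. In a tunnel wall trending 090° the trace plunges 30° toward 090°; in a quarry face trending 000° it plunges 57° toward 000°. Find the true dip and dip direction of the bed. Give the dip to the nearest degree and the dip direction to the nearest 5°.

Represent each trace as a vector plunging at its apparent dip toward its trend (east-north-up frame): v₁ = (0.866, 0.000, -0.500), v₂ = (0.000, 0.545, -0.839).
n = v₁ × v₂ = (0.272, 0.726, 0.472) (taken with n_z > 0).
True dip = arccos(n_z / |n|) = arccos(0.5196) = 58.7°.
The horizontal component of n points toward azimuth atan2(n_x, n_y) = 21°, the dip direction.

true dip 59°, dip direction 020°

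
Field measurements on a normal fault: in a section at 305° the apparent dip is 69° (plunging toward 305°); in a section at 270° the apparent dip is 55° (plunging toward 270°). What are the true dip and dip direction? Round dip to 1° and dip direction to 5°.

Represent each trace as a vector plunging at its apparent dip toward its trend (east-north-up frame): v₁ = (-0.294, 0.206, -0.934), v₂ = (-0.574, -0.000, -0.819).
The plane normal is n = v₁ × v₂ ∝ (-0.168, 0.295, 0.118).
True dip = arccos(n_z / |n|) = arccos(0.3279) = 70.9°.
Dip direction = azimuth of (n_x, n_y) = atan2(-0.168, 0.295) = 330°.

true dip 71°, dip direction 330°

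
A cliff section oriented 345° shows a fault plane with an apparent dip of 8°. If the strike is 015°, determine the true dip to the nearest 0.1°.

The section is 30° from the strike.
tan δ = tan α / sin β = tan 8° / sin 30° = 0.1405 / 0.5000 = 0.2811
true dip = arctan 0.2811 = 15.70°

15.7°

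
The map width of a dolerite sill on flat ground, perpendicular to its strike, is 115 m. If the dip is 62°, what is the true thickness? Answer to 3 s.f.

102 m

True thickness t = w · sin(dip) = 115 × sin 62°
t = 115 × 0.8829 = 101.539 m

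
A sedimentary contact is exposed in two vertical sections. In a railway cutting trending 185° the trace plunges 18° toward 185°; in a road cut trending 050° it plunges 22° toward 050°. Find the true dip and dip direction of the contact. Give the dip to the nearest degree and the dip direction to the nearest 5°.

true dip 44°, dip direction 115°

Represent each trace as a vector plunging at its apparent dip toward its trend (east-north-up frame): v₁ = (-0.083, -0.947, -0.309), v₂ = (0.710, 0.596, -0.375).
Cross product v₁ × v₂ gives the pole to the plane: n ∝ (0.539, -0.251, 0.624).
tan δ = √(n_x²+n_y²)/n_z = 0.594/0.624, so δ = 43.6°.
Dip direction = atan2(0.539, -0.251) = 115° (azimuth of n's horizontal projection).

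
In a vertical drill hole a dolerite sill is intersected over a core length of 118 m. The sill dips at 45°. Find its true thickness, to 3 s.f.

True thickness t = h · cos(dip) = 118 × cos 45°
t = 118 × 0.7071 = 83.439 m

83.4 m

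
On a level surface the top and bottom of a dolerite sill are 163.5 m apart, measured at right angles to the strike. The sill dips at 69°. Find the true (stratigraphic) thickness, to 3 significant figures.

153 m

True thickness t = w · sin(dip) = 163.5 × sin 69°
t = 163.5 × 0.9336 = 152.640 m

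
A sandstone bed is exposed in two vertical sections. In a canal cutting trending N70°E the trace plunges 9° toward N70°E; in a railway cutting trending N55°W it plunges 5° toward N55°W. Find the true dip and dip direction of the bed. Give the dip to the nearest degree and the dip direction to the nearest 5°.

true dip 15°, dip direction 015°

Represent each trace as a vector plunging at its apparent dip toward its trend (east-north-up frame): v₁ = (0.928, 0.338, -0.156), v₂ = (-0.816, 0.571, -0.087).
n = v₁ × v₂ = (0.060, 0.209, 0.806) (taken with n_z > 0).
Dip δ = arctan(|n_h|/n_z) = arctan(0.217/0.806) = 15.1°.
Dip direction = atan2(0.060, 0.209) = 16° (azimuth of n's horizontal projection).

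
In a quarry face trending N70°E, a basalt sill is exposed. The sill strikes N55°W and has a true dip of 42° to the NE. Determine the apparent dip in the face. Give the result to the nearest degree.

The strike is N55°W and the section trends N70°E; the acute angle between them is β = 55°.
tan(apparent dip) = tan 42° · sin 55° = 0.7376
α = arctan(0.7376) = 36.41°

36°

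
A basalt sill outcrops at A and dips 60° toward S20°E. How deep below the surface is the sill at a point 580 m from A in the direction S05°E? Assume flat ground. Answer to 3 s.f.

The hole lies 15° from the dip direction, so the down-dip offset is 580 × cos 15° = 560.24 m.
Depth = down-dip offset × tan(dip) = 560.24 × tan 60° = 560.24 × 1.7321
Depth = 970.36 m

970 m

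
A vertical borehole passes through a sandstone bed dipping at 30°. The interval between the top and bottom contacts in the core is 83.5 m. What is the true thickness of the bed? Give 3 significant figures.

72.3 m

True thickness t = h · cos(dip) = 83.5 × cos 30°
t = 83.5 × 0.8660 = 72.313 m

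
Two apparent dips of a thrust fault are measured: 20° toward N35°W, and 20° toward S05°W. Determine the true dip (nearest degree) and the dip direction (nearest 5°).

Represent each trace as a vector plunging at its apparent dip toward its trend (east-north-up frame): v₁ = (-0.539, 0.770, -0.342), v₂ = (-0.082, -0.936, -0.342).
Cross product v₁ × v₂ gives the pole to the plane: n ∝ (-0.583, -0.156, 0.568).
tan δ = √(n_x²+n_y²)/n_z = 0.604/0.568, so δ = 46.8°.
Dip direction = atan2(-0.583, -0.156) = 255° (azimuth of n's horizontal projection).

true dip 47°, dip direction 255°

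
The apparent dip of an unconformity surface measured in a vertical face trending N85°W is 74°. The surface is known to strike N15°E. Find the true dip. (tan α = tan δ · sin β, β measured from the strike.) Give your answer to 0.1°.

β = acute angle between strike N15°E and section N85°W = 80°.
tan δ = tan α / sin β = tan 74° / sin 80° = 3.4874 / 0.9848 = 3.5412
δ = arctan(3.5412) = 74.23°

74.2°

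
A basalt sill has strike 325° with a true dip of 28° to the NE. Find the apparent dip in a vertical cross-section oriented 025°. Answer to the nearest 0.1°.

Angle between strike (325°) and section (025°): β = 60°.
tan(apparent dip) = tan 28° · sin 60° = 0.4605
apparent dip = arctan 0.4605 = 24.72°

24.7°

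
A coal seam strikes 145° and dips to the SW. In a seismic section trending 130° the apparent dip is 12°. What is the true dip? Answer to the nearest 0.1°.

39.4°

The section is 15° from the strike.
tan(true dip) = tan 12° / sin 15° = 0.8213
true dip = arctan 0.8213 = 39.39°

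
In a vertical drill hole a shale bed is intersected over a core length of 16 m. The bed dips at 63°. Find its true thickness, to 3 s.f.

True thickness t = h · cos(dip) = 16 × cos 63°
t = 16 × 0.4540 = 7.264 m

7.26 m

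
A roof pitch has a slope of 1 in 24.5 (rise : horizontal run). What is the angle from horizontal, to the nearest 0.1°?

tan θ = 1/24.5 = 0.0408
θ = arctan(0.0408) = 2.34°

2.3°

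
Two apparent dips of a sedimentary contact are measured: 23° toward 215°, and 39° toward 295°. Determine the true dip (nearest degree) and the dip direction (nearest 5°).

The two traces are lines in the plane: v₁ = (sin 215°·cos 23°, cos 215°·cos 23°, −sin 23°), v₂ = (sin 295°·cos 39°, cos 295°·cos 39°, −sin 39°).
Cross product v₁ × v₂ gives the pole to the plane: n ∝ (-0.603, 0.057, 0.704).
tan δ = √(n_x²+n_y²)/n_z = 0.606/0.704, so δ = 40.7°.
The horizontal component of n points toward azimuth atan2(n_x, n_y) = 275°, the dip direction.

true dip 41°, dip direction 275°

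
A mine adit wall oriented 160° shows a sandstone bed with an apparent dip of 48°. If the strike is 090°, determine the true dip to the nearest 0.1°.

49.8°

β = acute angle between strike 090° and section 160° = 70°.
tan(true dip) = tan 48° / sin 70° = 1.1819
true dip = arctan 1.1819 = 49.77°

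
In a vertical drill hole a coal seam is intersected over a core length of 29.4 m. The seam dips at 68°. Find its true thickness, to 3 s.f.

11.0 m

True thickness t = h · cos(dip) = 29.4 × cos 68°
t = 29.4 × 0.3746 = 11.013 m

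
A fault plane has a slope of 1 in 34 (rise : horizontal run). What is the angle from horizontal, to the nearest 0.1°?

tan θ = 1/34 = 0.0294
θ = arctan(0.0294) = 1.68°

1.7°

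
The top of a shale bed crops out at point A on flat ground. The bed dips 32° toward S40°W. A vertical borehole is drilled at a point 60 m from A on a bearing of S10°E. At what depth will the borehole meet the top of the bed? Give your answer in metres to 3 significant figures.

The hole lies 50° from the dip direction, so the down-dip offset is 60 × cos 50° = 38.57 m.
Depth = down-dip offset × tan(dip) = 38.57 × tan 32° = 38.57 × 0.6249
Depth = 24.10 m

24.1 m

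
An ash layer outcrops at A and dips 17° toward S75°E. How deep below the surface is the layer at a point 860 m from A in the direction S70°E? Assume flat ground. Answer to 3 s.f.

262 m

The hole lies 5° from the dip direction, so the down-dip offset is 860 × cos 5° = 856.73 m.
Depth = down-dip offset × tan(dip) = 856.73 × tan 17° = 856.73 × 0.3057
Depth = 261.93 m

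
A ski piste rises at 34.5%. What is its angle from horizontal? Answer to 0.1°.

tan θ = 34.5/100 = 0.3450
θ = arctan(0.3450) = 19.03°

19.0°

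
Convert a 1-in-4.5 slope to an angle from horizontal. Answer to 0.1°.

12.5°

tan θ = 1/4.5 = 0.2222
θ = arctan(0.2222) = 12.53°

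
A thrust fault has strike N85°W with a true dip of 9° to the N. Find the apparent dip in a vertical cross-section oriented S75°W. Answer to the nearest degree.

3°

The strike is N85°W and the section trends S75°W; the acute angle between them is β = 20°.
tan α = tan 9° × sin 20° = 0.1584 × 0.3420 = 0.0542
α = arctan(0.0542) = 3.10°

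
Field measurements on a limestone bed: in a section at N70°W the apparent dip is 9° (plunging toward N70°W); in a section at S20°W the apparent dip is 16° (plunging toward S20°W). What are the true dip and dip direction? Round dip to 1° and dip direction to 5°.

Represent each trace as a vector plunging at its apparent dip toward its trend (east-north-up frame): v₁ = (-0.928, 0.338, -0.156), v₂ = (-0.329, -0.903, -0.276).
n = v₁ × v₂ = (-0.234, -0.204, 0.949) (taken with n_z > 0).
tan δ = √(n_x²+n_y²)/n_z = 0.311/0.949, so δ = 18.1°.
Dip direction = azimuth of (n_x, n_y) = atan2(-0.234, -0.204) = 229°.

true dip 18°, dip direction 230°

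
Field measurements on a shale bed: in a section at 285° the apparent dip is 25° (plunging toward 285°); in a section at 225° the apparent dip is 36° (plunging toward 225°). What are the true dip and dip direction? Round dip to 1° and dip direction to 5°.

true dip 36°, dip direction 235°

Represent each trace as a vector plunging at its apparent dip toward its trend (east-north-up frame): v₁ = (-0.875, 0.235, -0.423), v₂ = (-0.572, -0.572, -0.588).
Cross product v₁ × v₂ gives the pole to the plane: n ∝ (-0.380, -0.273, 0.635).
True dip = arccos(n_z / |n|) = arccos(0.8053) = 36.4°.
Dip direction = atan2(-0.380, -0.273) = 234° (azimuth of n's horizontal projection).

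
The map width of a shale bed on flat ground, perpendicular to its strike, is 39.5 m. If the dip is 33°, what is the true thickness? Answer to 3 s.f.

True thickness t = w · sin(dip) = 39.5 × sin 33°
t = 39.5 × 0.5446 = 21.513 m

21.5 m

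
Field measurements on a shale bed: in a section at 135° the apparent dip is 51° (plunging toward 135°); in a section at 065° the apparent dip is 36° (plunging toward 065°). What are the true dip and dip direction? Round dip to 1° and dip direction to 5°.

true dip 52°, dip direction 120°

Represent each trace as a vector plunging at its apparent dip toward its trend (east-north-up frame): v₁ = (0.445, -0.445, -0.777), v₂ = (0.733, 0.342, -0.588).
Cross product v₁ × v₂ gives the pole to the plane: n ∝ (0.527, -0.308, 0.478).
tan δ = √(n_x²+n_y²)/n_z = 0.611/0.478, so δ = 51.9°.
Dip direction = azimuth of (n_x, n_y) = atan2(0.527, -0.308) = 120°.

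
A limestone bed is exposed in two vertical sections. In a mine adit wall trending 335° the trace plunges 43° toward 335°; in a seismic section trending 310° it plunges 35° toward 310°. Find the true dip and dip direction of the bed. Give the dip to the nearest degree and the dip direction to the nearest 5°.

Represent each trace as a vector plunging at its apparent dip toward its trend (east-north-up frame): v₁ = (-0.309, 0.663, -0.682), v₂ = (-0.628, 0.527, -0.574).
n = v₁ × v₂ = (-0.021, 0.251, 0.253) (taken with n_z > 0).
tan δ = √(n_x²+n_y²)/n_z = 0.252/0.253, so δ = 44.8°.
Dip direction = azimuth of (n_x, n_y) = atan2(-0.021, 0.251) = 355°.

true dip 45°, dip direction 355°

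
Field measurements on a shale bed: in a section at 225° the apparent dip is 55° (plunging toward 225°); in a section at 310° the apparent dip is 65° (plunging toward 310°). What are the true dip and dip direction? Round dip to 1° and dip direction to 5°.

true dip 68°, dip direction 280°

Represent each trace as a vector plunging at its apparent dip toward its trend (east-north-up frame): v₁ = (-0.406, -0.406, -0.819), v₂ = (-0.324, 0.272, -0.906).
Cross product v₁ × v₂ gives the pole to the plane: n ∝ (-0.590, 0.102, 0.241).
tan δ = √(n_x²+n_y²)/n_z = 0.599/0.241, so δ = 68.0°.
Dip direction = azimuth of (n_x, n_y) = atan2(-0.590, 0.102) = 280°.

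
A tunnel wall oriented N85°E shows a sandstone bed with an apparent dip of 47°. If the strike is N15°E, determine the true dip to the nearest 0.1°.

The section is 70° from the strike.
tan δ = tan α / sin β = tan 47° / sin 70° = 1.0724 / 0.9397 = 1.1412
true dip = arctan 1.1412 = 48.77°

48.8°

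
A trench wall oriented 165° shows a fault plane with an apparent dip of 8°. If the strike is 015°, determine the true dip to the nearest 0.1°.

15.7°

The section is 30° from the strike.
tan(true dip) = tan 8° / sin 30° = 0.2811
δ = arctan(0.2811) = 15.70°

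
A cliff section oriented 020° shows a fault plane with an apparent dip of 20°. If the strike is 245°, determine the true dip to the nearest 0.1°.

The section is 45° from the strike.
tan(true dip) = tan 20° / sin 45° = 0.5147
true dip = arctan 0.5147 = 27.24°

27.2°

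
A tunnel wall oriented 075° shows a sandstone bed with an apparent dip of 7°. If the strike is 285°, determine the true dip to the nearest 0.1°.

β = acute angle between strike 285° and section 075° = 30°.
tan δ = tan α / sin β = tan 7° / sin 30° = 0.1228 / 0.5000 = 0.2456
δ = arctan(0.2456) = 13.80°

13.8°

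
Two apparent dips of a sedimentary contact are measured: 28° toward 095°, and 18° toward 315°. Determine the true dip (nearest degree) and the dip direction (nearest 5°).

Each apparent-dip line lies in the plane. As unit vectors (x east, y north, z up), v₁ plunges 28°→095° and v₂ plunges 18°→315°.
Cross product v₁ × v₂ gives the pole to the plane: n ∝ (0.339, 0.588, 0.540).
Dip δ = arctan(|n_h|/n_z) = arctan(0.679/0.540) = 51.5°.
Dip direction = azimuth of (n_x, n_y) = atan2(0.339, 0.588) = 30°.

true dip 51°, dip direction 030°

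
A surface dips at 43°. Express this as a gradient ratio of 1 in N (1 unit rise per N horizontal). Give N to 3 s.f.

1 in 1.07

1 : N means tan θ = 1/N, so N = 1/tan 43° = 1/0.9325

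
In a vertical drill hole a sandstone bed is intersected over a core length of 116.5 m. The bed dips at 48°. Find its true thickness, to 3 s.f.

78.0 m

True thickness t = h · cos(dip) = 116.5 × cos 48°
t = 116.5 × 0.6691 = 77.954 m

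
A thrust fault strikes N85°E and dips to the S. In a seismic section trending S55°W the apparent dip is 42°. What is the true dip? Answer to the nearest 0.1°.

The section is 30° from the strike.
tan(true dip) = tan 42° / sin 30° = 1.8008
true dip = arctan 1.8008 = 60.96°

61.0°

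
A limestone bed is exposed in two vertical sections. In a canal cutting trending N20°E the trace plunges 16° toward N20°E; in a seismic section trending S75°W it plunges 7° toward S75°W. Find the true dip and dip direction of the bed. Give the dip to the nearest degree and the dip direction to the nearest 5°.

Represent each trace as a vector plunging at its apparent dip toward its trend (east-north-up frame): v₁ = (0.329, 0.903, -0.276), v₂ = (-0.959, -0.257, -0.122).
The plane normal is n = v₁ × v₂ ∝ (-0.181, 0.304, 0.782).
tan δ = √(n_x²+n_y²)/n_z = 0.354/0.782, so δ = 24.4°.
Dip direction = atan2(-0.181, 0.304) = 329° (azimuth of n's horizontal projection).

true dip 24°, dip direction 330°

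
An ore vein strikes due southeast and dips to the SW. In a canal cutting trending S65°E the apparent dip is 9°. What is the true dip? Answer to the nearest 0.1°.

24.8°

The section is 20° from the strike.
tan(true dip) = tan 9° / sin 20° = 0.4631
true dip = arctan 0.4631 = 24.85°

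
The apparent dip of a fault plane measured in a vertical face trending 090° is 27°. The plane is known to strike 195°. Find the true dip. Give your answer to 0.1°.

The section is 75° from the strike.
tan δ = tan α / sin β = tan 27° / sin 75° = 0.5095 / 0.9659 = 0.5275
δ = arctan(0.5275) = 27.81°

27.8°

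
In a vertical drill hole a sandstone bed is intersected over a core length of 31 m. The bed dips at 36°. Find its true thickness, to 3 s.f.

True thickness t = h · cos(dip) = 31 × cos 36°
t = 31 × 0.8090 = 25.080 m

25.1 m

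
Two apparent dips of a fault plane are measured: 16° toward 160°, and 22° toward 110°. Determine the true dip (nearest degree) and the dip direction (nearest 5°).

Represent each trace as a vector plunging at its apparent dip toward its trend (east-north-up frame): v₁ = (0.329, -0.903, -0.276), v₂ = (0.871, -0.317, -0.375).
n = v₁ × v₂ = (0.251, -0.117, 0.683) (taken with n_z > 0).
Dip δ = arctan(|n_h|/n_z) = arctan(0.277/0.683) = 22.1°.
The horizontal component of n points toward azimuth atan2(n_x, n_y) = 115°, the dip direction.

true dip 22°, dip direction 115°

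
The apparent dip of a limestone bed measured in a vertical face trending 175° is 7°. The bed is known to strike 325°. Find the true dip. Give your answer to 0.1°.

13.8°

The section is 30° from the strike.
tan δ = tan α / sin β = tan 7° / sin 30° = 0.1228 / 0.5000 = 0.2456
true dip = arctan 0.2456 = 13.80°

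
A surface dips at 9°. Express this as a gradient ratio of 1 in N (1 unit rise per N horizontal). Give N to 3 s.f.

1 : N means tan θ = 1/N, so N = 1/tan 9° = 1/0.1584

1 in 6.31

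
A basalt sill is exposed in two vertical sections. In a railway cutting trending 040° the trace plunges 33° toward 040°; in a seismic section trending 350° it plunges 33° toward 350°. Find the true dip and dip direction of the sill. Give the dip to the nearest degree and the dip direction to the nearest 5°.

true dip 36°, dip direction 015°

Each apparent-dip line lies in the plane. As unit vectors (x east, y north, z up), v₁ plunges 33°→040° and v₂ plunges 33°→350°.
Cross product v₁ × v₂ gives the pole to the plane: n ∝ (0.100, 0.373, 0.539).
True dip = arccos(n_z / |n|) = arccos(0.8129) = 35.6°.
Dip direction = atan2(0.100, 0.373) = 15° (azimuth of n's horizontal projection).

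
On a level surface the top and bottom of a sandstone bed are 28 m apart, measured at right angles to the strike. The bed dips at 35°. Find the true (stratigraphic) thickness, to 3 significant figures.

16.1 m

True thickness t = w · sin(dip) = 28 × sin 35°
t = 28 × 0.5736 = 16.060 m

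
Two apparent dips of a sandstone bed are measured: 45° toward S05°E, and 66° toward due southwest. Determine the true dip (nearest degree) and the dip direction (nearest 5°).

true dip 67°, dip direction 240°

Represent each trace as a vector plunging at its apparent dip toward its trend (east-north-up frame): v₁ = (0.062, -0.704, -0.707), v₂ = (-0.288, -0.288, -0.914).
The plane normal is n = v₁ × v₂ ∝ (-0.440, -0.260, 0.220).
tan δ = √(n_x²+n_y²)/n_z = 0.511/0.220, so δ = 66.7°.
Dip direction = atan2(-0.440, -0.260) = 239° (azimuth of n's horizontal projection).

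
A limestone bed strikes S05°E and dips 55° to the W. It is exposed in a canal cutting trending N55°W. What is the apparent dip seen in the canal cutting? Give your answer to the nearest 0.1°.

47.6°

Angle between strike (S05°E) and section (N55°W): β = 50°.
tan α = tan 55° × sin 50° = 1.4281 × 0.7660 = 1.0940
α = arctan(1.0940) = 47.57°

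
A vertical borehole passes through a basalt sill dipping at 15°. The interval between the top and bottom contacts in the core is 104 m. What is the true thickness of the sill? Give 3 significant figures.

True thickness t = h · cos(dip) = 104 × cos 15°
t = 104 × 0.9659 = 100.456 m

100 m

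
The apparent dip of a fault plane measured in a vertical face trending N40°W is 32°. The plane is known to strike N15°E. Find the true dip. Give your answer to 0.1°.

37.3°

The section is 55° from the strike.
tan(true dip) = tan 32° / sin 55° = 0.7628
true dip = arctan 0.7628 = 37.34°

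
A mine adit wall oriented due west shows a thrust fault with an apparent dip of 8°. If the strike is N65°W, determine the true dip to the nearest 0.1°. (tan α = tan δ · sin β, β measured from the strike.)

18.4°

The section is 25° from the strike.
tan δ = tan α / sin β = tan 8° / sin 25° = 0.1405 / 0.4226 = 0.3325
δ = arctan(0.3325) = 18.39°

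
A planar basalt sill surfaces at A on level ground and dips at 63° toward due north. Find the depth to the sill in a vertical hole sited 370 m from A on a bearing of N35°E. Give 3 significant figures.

595 m

The hole lies 35° from the dip direction, so the down-dip offset is 370 × cos 35° = 303.09 m.
Depth = down-dip offset × tan(dip) = 303.09 × tan 63° = 303.09 × 1.9626
Depth = 594.84 m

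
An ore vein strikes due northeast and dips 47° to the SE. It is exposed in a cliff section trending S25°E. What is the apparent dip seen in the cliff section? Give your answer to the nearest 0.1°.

The strike is due northeast and the section trends S25°E; the acute angle between them is β = 70°.
tan α = tan 47° × sin 70° = 1.0724 × 0.9397 = 1.0077
α = arctan(1.0077) = 45.22°

45.2°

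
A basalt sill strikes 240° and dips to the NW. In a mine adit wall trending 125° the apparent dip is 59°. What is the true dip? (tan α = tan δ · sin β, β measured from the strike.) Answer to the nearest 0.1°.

61.4°

β = acute angle between strike 240° and section 125° = 65°.
tan(true dip) = tan 59° / sin 65° = 1.8363
δ = arctan(1.8363) = 61.43°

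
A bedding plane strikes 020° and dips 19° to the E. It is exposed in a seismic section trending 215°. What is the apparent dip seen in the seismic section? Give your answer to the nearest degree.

5°

The strike is 020° and the section trends 215°; the acute angle between them is β = 15°.
tan α = tan 19° × sin 15° = 0.3443 × 0.2588 = 0.0891
apparent dip = arctan 0.0891 = 5.09°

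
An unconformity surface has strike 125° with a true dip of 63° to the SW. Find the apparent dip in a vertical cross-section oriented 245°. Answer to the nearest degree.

Angle between strike (125°) and section (245°): β = 60°.
tan α = tan 63° × sin 60° = 1.9626 × 0.8660 = 1.6997
apparent dip = arctan 1.6997 = 59.53°

60°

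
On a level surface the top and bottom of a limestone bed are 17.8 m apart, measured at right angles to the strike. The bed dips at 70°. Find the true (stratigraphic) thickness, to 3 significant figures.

True thickness t = w · sin(dip) = 17.8 × sin 70°
t = 17.8 × 0.9397 = 16.727 m

16.7 m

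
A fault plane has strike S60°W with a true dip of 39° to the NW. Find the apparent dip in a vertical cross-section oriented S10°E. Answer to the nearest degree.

37°

The section lies 70° from the strike.
tan α = tan 39° × sin 70° = 0.8098 × 0.9397 = 0.7609
α = arctan(0.7609) = 37.27°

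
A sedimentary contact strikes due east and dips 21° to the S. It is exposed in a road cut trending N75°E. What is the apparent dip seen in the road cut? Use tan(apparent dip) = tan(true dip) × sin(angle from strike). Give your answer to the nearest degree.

The section lies 15° from the strike.
tan α = tan 21° × sin 15° = 0.3839 × 0.2588 = 0.0994
apparent dip = arctan 0.0994 = 5.67°

6°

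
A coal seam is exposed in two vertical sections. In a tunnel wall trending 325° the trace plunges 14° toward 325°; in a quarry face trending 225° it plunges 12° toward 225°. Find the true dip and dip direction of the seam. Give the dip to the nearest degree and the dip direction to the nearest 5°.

true dip 20°, dip direction 280°

Represent each trace as a vector plunging at its apparent dip toward its trend (east-north-up frame): v₁ = (-0.557, 0.795, -0.242), v₂ = (-0.692, -0.692, -0.208).
The plane normal is n = v₁ × v₂ ∝ (-0.333, 0.052, 0.935).
True dip = arccos(n_z / |n|) = arccos(0.9409) = 19.8°.
Dip direction = atan2(-0.333, 0.052) = 279° (azimuth of n's horizontal projection).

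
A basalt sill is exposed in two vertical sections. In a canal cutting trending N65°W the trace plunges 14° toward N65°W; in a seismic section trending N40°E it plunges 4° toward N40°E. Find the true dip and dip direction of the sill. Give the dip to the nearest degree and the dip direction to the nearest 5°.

Represent each trace as a vector plunging at its apparent dip toward its trend (east-north-up frame): v₁ = (-0.879, 0.410, -0.242), v₂ = (0.641, 0.764, -0.070).
The plane normal is n = v₁ × v₂ ∝ (-0.156, 0.216, 0.935).
tan δ = √(n_x²+n_y²)/n_z = 0.267/0.935, so δ = 15.9°.
Dip direction = azimuth of (n_x, n_y) = atan2(-0.156, 0.216) = 324°.

true dip 16°, dip direction 325°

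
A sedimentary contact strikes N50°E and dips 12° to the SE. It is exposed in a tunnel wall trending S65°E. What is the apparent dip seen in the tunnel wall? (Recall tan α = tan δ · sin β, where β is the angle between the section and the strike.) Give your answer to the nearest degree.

11°

The strike is N50°E and the section trends S65°E; the acute angle between them is β = 65°.
tan α = tan 12° × sin 65° = 0.2126 × 0.9063 = 0.1926
apparent dip = arctan 0.1926 = 10.90°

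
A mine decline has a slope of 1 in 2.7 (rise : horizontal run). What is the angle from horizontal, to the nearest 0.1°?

20.3°

tan θ = 1/2.7 = 0.3704
θ = arctan(0.3704) = 20.32°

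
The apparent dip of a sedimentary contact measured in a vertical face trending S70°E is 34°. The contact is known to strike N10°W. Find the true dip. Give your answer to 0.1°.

37.9°

β = acute angle between strike N10°W and section S70°E = 60°.
tan δ = tan α / sin β = tan 34° / sin 60° = 0.6745 / 0.8660 = 0.7789
true dip = arctan 0.7789 = 37.91°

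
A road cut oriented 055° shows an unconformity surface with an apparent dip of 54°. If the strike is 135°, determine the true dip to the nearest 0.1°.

The section is 80° from the strike.
tan(true dip) = tan 54° / sin 80° = 1.3976
true dip = arctan 1.3976 = 54.42°

54.4°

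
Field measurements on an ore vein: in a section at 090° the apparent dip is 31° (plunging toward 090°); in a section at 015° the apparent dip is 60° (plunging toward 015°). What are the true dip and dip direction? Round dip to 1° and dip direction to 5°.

true dip 60°, dip direction 020°

Each apparent-dip line lies in the plane. As unit vectors (x east, y north, z up), v₁ plunges 31°→090° and v₂ plunges 60°→015°.
n = v₁ × v₂ = (0.249, 0.676, 0.414) (taken with n_z > 0).
tan δ = √(n_x²+n_y²)/n_z = 0.720/0.414, so δ = 60.1°.
The horizontal component of n points toward azimuth atan2(n_x, n_y) = 20°, the dip direction.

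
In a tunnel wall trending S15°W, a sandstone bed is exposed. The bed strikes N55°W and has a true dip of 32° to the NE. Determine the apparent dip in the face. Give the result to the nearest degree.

30°

The section lies 70° from the strike.
tan(apparent dip) = tan 32° · sin 70° = 0.5872
apparent dip = arctan 0.5872 = 30.42°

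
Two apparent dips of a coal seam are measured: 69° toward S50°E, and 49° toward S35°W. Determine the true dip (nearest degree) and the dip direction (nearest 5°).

true dip 70°, dip direction 150°

Represent each trace as a vector plunging at its apparent dip toward its trend (east-north-up frame): v₁ = (0.275, -0.230, -0.934), v₂ = (-0.376, -0.537, -0.755).
The plane normal is n = v₁ × v₂ ∝ (0.328, -0.558, 0.234).
Dip δ = arctan(|n_h|/n_z) = arctan(0.648/0.234) = 70.1°.
Dip direction = atan2(0.328, -0.558) = 150° (azimuth of n's horizontal projection).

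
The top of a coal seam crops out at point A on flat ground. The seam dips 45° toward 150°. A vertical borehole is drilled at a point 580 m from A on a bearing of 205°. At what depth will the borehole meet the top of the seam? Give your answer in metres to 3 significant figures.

333 m

The hole lies 55° from the dip direction, so the down-dip offset is 580 × cos 55° = 332.67 m.
Depth = down-dip offset × tan(dip) = 332.67 × tan 45° = 332.67 × 1.0000
Depth = 332.67 m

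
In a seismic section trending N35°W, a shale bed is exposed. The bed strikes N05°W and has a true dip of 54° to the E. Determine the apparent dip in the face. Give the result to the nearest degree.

The section lies 30° from the strike.
tan α = tan 54° × sin 30° = 1.3764 × 0.5000 = 0.6882
α = arctan(0.6882) = 34.54°

35°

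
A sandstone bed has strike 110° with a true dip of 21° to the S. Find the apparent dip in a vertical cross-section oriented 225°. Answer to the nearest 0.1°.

The section lies 65° from the strike.
tan α = tan 21° × sin 65° = 0.3839 × 0.9063 = 0.3479
apparent dip = arctan 0.3479 = 19.18°

19.2°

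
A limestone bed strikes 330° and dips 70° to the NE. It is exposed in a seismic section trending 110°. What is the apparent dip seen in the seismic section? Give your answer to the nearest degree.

The strike is 330° and the section trends 110°; the acute angle between them is β = 40°.
tan α = tan 70° × sin 40° = 2.7475 × 0.6428 = 1.7660
apparent dip = arctan 1.7660 = 60.48°

60°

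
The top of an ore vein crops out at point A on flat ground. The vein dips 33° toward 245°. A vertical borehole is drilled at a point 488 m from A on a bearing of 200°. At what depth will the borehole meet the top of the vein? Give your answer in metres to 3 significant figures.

224 m

The hole lies 45° from the dip direction, so the down-dip offset is 488 × cos 45° = 345.07 m.
Depth = down-dip offset × tan(dip) = 345.07 × tan 33° = 345.07 × 0.6494
Depth = 224.09 m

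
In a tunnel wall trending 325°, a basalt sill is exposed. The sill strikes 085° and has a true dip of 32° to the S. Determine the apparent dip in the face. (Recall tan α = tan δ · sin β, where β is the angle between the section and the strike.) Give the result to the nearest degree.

28°

The section lies 60° from the strike.
tan(apparent dip) = tan 32° · sin 60° = 0.5412
apparent dip = arctan 0.5412 = 28.42°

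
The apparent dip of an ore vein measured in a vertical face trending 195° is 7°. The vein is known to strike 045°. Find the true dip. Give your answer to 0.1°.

The section is 30° from the strike.
tan δ = tan α / sin β = tan 7° / sin 30° = 0.1228 / 0.5000 = 0.2456
δ = arctan(0.2456) = 13.80°

13.8°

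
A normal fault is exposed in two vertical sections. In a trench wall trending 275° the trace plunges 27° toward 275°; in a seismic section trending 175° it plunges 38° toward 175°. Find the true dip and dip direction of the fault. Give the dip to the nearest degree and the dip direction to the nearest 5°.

The two traces are lines in the plane: v₁ = (sin 275°·cos 27°, cos 275°·cos 27°, −sin 27°), v₂ = (sin 175°·cos 38°, cos 175°·cos 38°, −sin 38°).
n = v₁ × v₂ = (-0.404, -0.578, 0.691) (taken with n_z > 0).
True dip = arccos(n_z / |n|) = arccos(0.7002) = 45.6°.
Dip direction = azimuth of (n_x, n_y) = atan2(-0.404, -0.578) = 215°.

true dip 46°, dip direction 215°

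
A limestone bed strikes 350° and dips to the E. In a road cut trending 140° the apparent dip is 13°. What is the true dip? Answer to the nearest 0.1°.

The section is 30° from the strike.
tan(true dip) = tan 13° / sin 30° = 0.4617
δ = arctan(0.4617) = 24.78°

24.8°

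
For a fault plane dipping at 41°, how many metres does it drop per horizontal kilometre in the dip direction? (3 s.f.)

drop per km = 1000 × tan 41° = 1000 × 0.8693

869 m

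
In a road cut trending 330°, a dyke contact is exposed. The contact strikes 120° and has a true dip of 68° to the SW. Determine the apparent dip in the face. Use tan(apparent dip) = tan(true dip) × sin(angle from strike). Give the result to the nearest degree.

51°

Angle between strike (120°) and section (330°): β = 30°.
tan(apparent dip) = tan 68° · sin 30° = 1.2375
apparent dip = arctan 1.2375 = 51.06°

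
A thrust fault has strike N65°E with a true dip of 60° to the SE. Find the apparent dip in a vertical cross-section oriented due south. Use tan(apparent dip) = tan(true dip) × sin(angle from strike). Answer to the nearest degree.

58°

Angle between strike (N65°E) and section (due south): β = 65°.
tan α = tan 60° × sin 65° = 1.7321 × 0.9063 = 1.5698
apparent dip = arctan 1.5698 = 57.50°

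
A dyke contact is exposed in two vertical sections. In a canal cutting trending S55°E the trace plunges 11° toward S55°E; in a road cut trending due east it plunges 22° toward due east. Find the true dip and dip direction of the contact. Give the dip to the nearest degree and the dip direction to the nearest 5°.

true dip 25°, dip direction 060°

Each apparent-dip line lies in the plane. As unit vectors (x east, y north, z up), v₁ plunges 11°→S55°E and v₂ plunges 22°→due east.
The plane normal is n = v₁ × v₂ ∝ (0.211, 0.124, 0.522).
Dip δ = arctan(|n_h|/n_z) = arctan(0.245/0.522) = 25.1°.
The horizontal component of n points toward azimuth atan2(n_x, n_y) = 59°, the dip direction.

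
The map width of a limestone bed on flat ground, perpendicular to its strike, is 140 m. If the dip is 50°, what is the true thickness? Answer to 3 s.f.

107 m

True thickness t = w · sin(dip) = 140 × sin 50°
t = 140 × 0.7660 = 107.246 m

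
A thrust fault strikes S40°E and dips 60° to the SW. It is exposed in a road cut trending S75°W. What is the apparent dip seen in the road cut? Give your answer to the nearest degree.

58°

The strike is S40°E and the section trends S75°W; the acute angle between them is β = 65°.
tan α = tan 60° × sin 65° = 1.7321 × 0.9063 = 1.5698
α = arctan(1.5698) = 57.50°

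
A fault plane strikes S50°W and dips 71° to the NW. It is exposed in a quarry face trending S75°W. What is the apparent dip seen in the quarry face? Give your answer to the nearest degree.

51°

The strike is S50°W and the section trends S75°W; the acute angle between them is β = 25°.
tan(apparent dip) = tan 71° · sin 25° = 1.2274
apparent dip = arctan 1.2274 = 50.83°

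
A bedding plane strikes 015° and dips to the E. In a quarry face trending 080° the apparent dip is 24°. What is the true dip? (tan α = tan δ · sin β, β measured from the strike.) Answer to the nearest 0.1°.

β = acute angle between strike 015° and section 080° = 65°.
tan δ = tan α / sin β = tan 24° / sin 65° = 0.4452 / 0.9063 = 0.4913
δ = arctan(0.4913) = 26.16°

26.2°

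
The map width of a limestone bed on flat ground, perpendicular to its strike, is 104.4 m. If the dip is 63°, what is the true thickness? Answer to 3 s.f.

True thickness t = w · sin(dip) = 104.4 × sin 63°
t = 104.4 × 0.8910 = 93.021 m

93.0 m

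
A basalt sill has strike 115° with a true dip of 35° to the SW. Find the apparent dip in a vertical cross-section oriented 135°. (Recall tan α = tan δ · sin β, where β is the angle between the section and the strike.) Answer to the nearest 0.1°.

Angle between strike (115°) and section (135°): β = 20°.
tan α = tan 35° × sin 20° = 0.7002 × 0.3420 = 0.2395
apparent dip = arctan 0.2395 = 13.47°

13.5°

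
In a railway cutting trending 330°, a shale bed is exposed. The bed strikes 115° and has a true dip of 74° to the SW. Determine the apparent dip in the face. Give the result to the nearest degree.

63°

The section lies 35° from the strike.
tan α = tan 74° × sin 35° = 3.4874 × 0.5736 = 2.0003
α = arctan(2.0003) = 63.44°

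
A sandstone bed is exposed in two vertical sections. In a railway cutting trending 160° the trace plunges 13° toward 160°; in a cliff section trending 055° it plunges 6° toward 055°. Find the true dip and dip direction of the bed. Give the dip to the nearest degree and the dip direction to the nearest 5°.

Each apparent-dip line lies in the plane. As unit vectors (x east, y north, z up), v₁ plunges 13°→160° and v₂ plunges 6°→055°.
Cross product v₁ × v₂ gives the pole to the plane: n ∝ (0.224, -0.148, 0.936).
tan δ = √(n_x²+n_y²)/n_z = 0.269/0.936, so δ = 16.0°.
The horizontal component of n points toward azimuth atan2(n_x, n_y) = 124°, the dip direction.

true dip 16°, dip direction 125°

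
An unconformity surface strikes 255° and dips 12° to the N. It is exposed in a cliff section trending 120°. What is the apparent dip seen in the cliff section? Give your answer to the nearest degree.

The section lies 45° from the strike.
tan α = tan 12° × sin 45° = 0.2126 × 0.7071 = 0.1503
α = arctan(0.1503) = 8.55°

9°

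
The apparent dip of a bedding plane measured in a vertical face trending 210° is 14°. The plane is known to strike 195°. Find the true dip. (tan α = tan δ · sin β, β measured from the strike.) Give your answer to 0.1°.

43.9°

β = acute angle between strike 195° and section 210° = 15°.
tan δ = tan α / sin β = tan 14° / sin 15° = 0.2493 / 0.2588 = 0.9633
δ = arctan(0.9633) = 43.93°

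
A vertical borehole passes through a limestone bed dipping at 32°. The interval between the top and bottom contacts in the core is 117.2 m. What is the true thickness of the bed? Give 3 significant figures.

99.4 m

True thickness t = h · cos(dip) = 117.2 × cos 32°
t = 117.2 × 0.8480 = 99.391 m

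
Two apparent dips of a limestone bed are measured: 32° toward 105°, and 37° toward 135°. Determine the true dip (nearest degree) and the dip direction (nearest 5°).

Represent each trace as a vector plunging at its apparent dip toward its trend (east-north-up frame): v₁ = (0.819, -0.219, -0.530), v₂ = (0.565, -0.565, -0.602).
n = v₁ × v₂ = (0.167, -0.194, 0.339) (taken with n_z > 0).
True dip = arccos(n_z / |n|) = arccos(0.7979) = 37.1°.
Dip direction = atan2(0.167, -0.194) = 139° (azimuth of n's horizontal projection).

true dip 37°, dip direction 140°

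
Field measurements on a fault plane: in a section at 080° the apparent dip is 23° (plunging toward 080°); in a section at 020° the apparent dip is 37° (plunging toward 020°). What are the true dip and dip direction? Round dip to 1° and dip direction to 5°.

The two traces are lines in the plane: v₁ = (sin 80°·cos 23°, cos 80°·cos 23°, −sin 23°), v₂ = (sin 20°·cos 37°, cos 20°·cos 37°, −sin 37°).
The plane normal is n = v₁ × v₂ ∝ (0.197, 0.439, 0.637).
True dip = arccos(n_z / |n|) = arccos(0.7979) = 37.1°.
Dip direction = azimuth of (n_x, n_y) = atan2(0.197, 0.439) = 24°.

true dip 37°, dip direction 025°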